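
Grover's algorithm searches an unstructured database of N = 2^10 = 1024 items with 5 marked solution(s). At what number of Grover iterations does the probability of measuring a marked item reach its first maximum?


After j Grover iterations the success probability is P(j) = sin^2((2j+1)*theta), where sin(theta) = sqrt(k/N).
N = 2^10 = 1024, k = 5
sin(theta) = sqrt(k/N) = 0.0698771243
theta = arcsin(sqrt(k/N)) = 0.06993411576 rad
P(j) reaches its first maximum when (2j+1)*theta is as close as possible to pi/2, i.e. j = round(pi/(4*theta) - 1/2).
pi/(4*theta) - 1/2 = 10.7305
(For comparison, the common estimate pi/4 * sqrt(N/k) = 11.2397; the exact maximiser is used here.)
Optimal iterations = 11

11


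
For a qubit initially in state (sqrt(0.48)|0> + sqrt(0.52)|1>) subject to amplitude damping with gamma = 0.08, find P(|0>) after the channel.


For amplitude damping with parameter gamma on state sqrt(a)|0> + sqrt(b)|1>:
alpha^2 = 0.48, beta^2 = 0.52
P(|0>) = alpha^2 + gamma * beta^2
= 0.48 + 0.08 * 0.52
= 0.48 + 0.0416
= 0.5216

0.5216


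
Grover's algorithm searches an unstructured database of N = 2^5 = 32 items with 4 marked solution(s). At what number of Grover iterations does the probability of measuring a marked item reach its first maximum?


After j Grover iterations the success probability is P(j) = sin^2((2j+1)*theta), where sin(theta) = sqrt(k/N).
N = 2^5 = 32, k = 4
sin(theta) = sqrt(k/N) = 0.3535533906
theta = arcsin(sqrt(k/N)) = 0.3613671239 rad
P(j) reaches its first maximum when (2j+1)*theta is as close as possible to pi/2, i.e. j = round(pi/(4*theta) - 1/2).
pi/(4*theta) - 1/2 = 1.6734
(For comparison, the common estimate pi/4 * sqrt(N/k) = 2.2214; the exact maximiser is used here.)
Optimal iterations = 2

2


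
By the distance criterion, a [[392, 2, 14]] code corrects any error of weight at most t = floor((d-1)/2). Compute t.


Code parameters: [[392, 2, 14]], distance d = 14.
Number of correctable errors = floor((d-1)/2)
= floor((14 - 1)/2)
= floor(13/2)
= 6

6


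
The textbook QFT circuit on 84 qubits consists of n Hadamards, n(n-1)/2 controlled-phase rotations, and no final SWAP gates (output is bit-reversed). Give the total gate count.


Hadamard gates: 84
Controlled rotations: n*(n-1)/2 = 84*83/2 = 3486
SWAP gates: 0 (omitted)
Total = 84 + 3486
= 3570

3570


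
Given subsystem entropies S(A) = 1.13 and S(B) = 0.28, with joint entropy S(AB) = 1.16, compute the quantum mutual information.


I(A:B) = S(A) + S(B) - S(AB)
= 1.13 + 0.28 - 1.16
= 0.2500

0.2500


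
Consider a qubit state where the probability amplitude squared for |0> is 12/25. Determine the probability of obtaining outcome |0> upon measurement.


|alpha|^2 = 12/25 = 0.4800
|beta|^2 = 1 - 12/25 = 13/25 = 0.5200
P(|0>) = |alpha|^2 = 0.4800

0.4800


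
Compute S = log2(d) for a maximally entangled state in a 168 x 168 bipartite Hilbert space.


For a maximally entangled state in d x d:
S = log2(d) = log2(168)
= 7.3923

7.3923


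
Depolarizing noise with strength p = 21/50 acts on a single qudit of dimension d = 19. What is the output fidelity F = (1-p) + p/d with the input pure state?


F = (1-p) + p/d
= (1 - 0.4200) + 0.4200/19
= 0.5800 + 0.0221
= 0.6021

0.6021


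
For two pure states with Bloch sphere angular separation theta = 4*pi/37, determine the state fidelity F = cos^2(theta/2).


For states separated by angle theta on Bloch sphere:
F = cos^2(theta/2)
theta = 4*pi/37 = 0.3396
theta/2 = 0.1698
cos(theta/2) = 0.9856
F = 0.9714

0.9714


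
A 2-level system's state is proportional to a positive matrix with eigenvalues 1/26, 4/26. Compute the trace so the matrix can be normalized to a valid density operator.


tr(M) = sum of eigenvalues
= 1/26 + 4/26
= 5/26
= 0.1923

0.1923


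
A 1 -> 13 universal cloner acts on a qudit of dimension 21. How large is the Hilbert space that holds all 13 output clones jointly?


Output space = H^(tensor 13) where dim(H) = 21
dim = 21^13
= 441 (after 2 factors)
= 9261 (after 3 factors)
= 194481 (after 4 factors)
= 4084101 (after 5 factors)
= 85766121 (after 6 factors)
= 1801088541 (after 7 factors)
= 37822859361 (after 8 factors)
= 794280046581 (after 9 factors)
= 16679880978201 (after 10 factors)
= 350277500542221 (after 11 factors)
= 7355827511386641 (after 12 factors)
= 154472377739119461 (after 13 factors)
= 154472377739119461

154472377739119461


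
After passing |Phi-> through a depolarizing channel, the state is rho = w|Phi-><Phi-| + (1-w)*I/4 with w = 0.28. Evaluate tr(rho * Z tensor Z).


|Phi-> = (|00> - |11>)/sqrt(2)
For the pure Bell state, <Z_A Z_B> = +1 (Bell-state Pauli correlator).
The maximally-mixed part I/4 has tr(I/4 * P tensor P) = 0 for any traceless Pauli P.
So <Z_A Z_B>_rho = w * (+1) + (1 - w) * 0
= 0.28 * (+1)
= 0.2800

0.2800


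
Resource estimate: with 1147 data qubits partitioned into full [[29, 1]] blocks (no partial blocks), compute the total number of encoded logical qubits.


Each code block uses 29 physical qubits for 1 logical qubit(s).
Number of complete blocks = floor(1147 / 29) = 39
Logical qubits = 39 * 1
= 39

39


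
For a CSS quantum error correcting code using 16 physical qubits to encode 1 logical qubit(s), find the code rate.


Code rate R = k/n
= 1/16
= 0.0625

0.0625


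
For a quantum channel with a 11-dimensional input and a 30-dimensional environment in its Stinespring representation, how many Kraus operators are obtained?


Tracing out the environment in an orthonormal basis {|i>_E} gives Kraus operators K_i = <i|_E U |0>_E.
Number of Kraus operators = dim(H_env) = d_env
= 30

30


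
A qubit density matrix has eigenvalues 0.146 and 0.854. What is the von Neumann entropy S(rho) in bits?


S = -p*log2(p) - (1-p)*log2(1-p)
p = 0.1460, 1-p = 0.8540
= -0.1460 * log2(0.1460) - 0.8540 * log2(0.8540)
= -(-0.4053) - (-0.1944)
= 0.5997

0.5997


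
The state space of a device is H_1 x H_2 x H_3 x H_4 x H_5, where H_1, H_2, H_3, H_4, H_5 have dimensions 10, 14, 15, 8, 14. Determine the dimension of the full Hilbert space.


dim(H_1 x H_2 x H_3 x H_4 x H_5) = 10 * 14 * 15 * 8 * 14
= 140 * 15 * 8 * 14
= 2100 * 8 * 14
= 16800 * 14
= 235200

235200


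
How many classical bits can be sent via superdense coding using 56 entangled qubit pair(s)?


Superdense coding allows 2 classical bits per shared entangled pair.
56 pair(s) -> 2 * 56 = 112 classical bits

112


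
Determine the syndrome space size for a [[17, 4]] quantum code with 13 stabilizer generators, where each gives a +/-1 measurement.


Each stabilizer generator gives a binary (+1 or -1) measurement outcome.
With 13 independent generators:
Total syndromes = 2^13
= 8192

8192


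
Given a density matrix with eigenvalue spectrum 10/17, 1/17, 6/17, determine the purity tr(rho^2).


tr(rho^2) = sum of eigenvalues squared
= (10/17)^2 + (1/17)^2 + (6/17)^2
= (100 + 1 + 36) / 289
= 137/289
= 0.4740

0.4740


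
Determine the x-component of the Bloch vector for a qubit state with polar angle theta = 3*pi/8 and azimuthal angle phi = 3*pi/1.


theta = 1.1781, phi = 9.4248
r_x = sin(theta)*cos(phi) = 0.9239 * -1.0000
r_x = -0.9239

-0.9239


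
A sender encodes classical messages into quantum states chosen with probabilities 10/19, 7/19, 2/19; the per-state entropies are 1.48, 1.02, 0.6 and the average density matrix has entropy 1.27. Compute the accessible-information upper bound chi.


chi = S(rho) - sum_i p_i * S(rho_i)
Weighted entropy = 10/19 * 1.48 + 7/19 * 1.02 + 2/19 * 0.6
= 1.2179
chi = 1.27 - 1.2179
= 0.0521

0.0521


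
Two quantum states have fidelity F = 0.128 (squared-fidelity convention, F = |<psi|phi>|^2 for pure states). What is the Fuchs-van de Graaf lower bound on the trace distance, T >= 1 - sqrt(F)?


Fuchs-van de Graaf (squared-fidelity convention): 1 - sqrt(F) <= T <= sqrt(1 - F).
Lower bound: T >= 1 - sqrt(F)
sqrt(F) = sqrt(0.128) = 0.3578
T >= 1 - 0.3578
T >= 0.6422

0.6422


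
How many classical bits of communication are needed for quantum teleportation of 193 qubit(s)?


Quantum teleportation requires 2 classical bits per qubit teleported.
193 qubit(s) -> 2 * 193 = 386 classical bits

386


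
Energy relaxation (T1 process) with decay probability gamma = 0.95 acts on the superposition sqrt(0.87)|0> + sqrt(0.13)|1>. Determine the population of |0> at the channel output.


For amplitude damping with parameter gamma on state sqrt(a)|0> + sqrt(b)|1>:
alpha^2 = 0.87, beta^2 = 0.13
P(|0>) = alpha^2 + gamma * beta^2
= 0.87 + 0.95 * 0.13
= 0.87 + 0.1235
= 0.9935

0.9935


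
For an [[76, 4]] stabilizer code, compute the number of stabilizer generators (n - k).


For an [[n,k]] stabilizer code:
Number of stabilizer generators = n - k
= 76 - 4
= 72

72


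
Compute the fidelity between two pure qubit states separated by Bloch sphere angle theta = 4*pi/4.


For states separated by angle theta on Bloch sphere:
F = cos^2(theta/2)
theta = 4*pi/4 = 3.1416
theta/2 = 1.5708
cos(theta/2) = 0.0000
F = 0.0000

0.0000


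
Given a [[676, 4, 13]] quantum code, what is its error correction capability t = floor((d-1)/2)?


Code parameters: [[676, 4, 13]], distance d = 13.
Number of correctable errors = floor((d-1)/2)
= floor((13 - 1)/2)
= floor(12/2)
= 6

6


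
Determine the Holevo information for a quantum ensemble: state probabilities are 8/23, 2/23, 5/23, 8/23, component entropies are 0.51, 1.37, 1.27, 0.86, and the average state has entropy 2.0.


chi = S(rho) - sum_i p_i * S(rho_i)
Weighted entropy = 8/23 * 0.51 + 2/23 * 1.37 + 5/23 * 1.27 + 8/23 * 0.86
= 0.8717
chi = 2.0 - 0.8717
= 1.1283

1.1283


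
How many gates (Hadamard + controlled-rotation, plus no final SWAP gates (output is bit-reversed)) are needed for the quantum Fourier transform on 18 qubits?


Hadamard gates: 18
Controlled rotations: n*(n-1)/2 = 18*17/2 = 153
SWAP gates: 0 (omitted)
Total = 18 + 153
= 171

171


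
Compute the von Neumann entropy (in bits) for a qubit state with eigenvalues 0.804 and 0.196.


S = -p*log2(p) - (1-p)*log2(1-p)
p = 0.8040, 1-p = 0.1960
= -0.8040 * log2(0.8040) - 0.1960 * log2(0.1960)
= -(-0.2530) - (-0.4608)
= 0.7139

0.7139


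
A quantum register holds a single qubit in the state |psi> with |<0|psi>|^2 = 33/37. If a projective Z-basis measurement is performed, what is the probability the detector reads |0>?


|alpha|^2 = 33/37 = 0.8919
|beta|^2 = 1 - 33/37 = 4/37 = 0.1081
P(|0>) = |alpha|^2 = 0.8919

0.8919


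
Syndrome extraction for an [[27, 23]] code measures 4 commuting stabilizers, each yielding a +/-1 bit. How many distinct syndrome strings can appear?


Each stabilizer generator gives a binary (+1 or -1) measurement outcome.
With 4 independent generators:
Total syndromes = 2^4
= 16

16


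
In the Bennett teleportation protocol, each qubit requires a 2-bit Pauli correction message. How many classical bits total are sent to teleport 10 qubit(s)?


Quantum teleportation requires 2 classical bits per qubit teleported.
10 qubit(s) -> 2 * 10 = 20 classical bits

20


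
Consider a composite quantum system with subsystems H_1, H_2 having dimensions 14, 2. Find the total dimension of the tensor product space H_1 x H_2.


dim(H_1 x H_2) = 14 * 2
= 28

28


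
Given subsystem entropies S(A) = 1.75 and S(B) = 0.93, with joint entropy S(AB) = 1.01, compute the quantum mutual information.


I(A:B) = S(A) + S(B) - S(AB)
= 1.75 + 0.93 - 1.01
= 1.6700

1.6700


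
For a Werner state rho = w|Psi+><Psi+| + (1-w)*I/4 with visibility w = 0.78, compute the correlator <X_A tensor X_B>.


|Psi+> = (|01> + |10>)/sqrt(2)
For the pure Bell state, <X_A X_B> = +1 (Bell-state Pauli correlator).
The maximally-mixed part I/4 has tr(I/4 * P tensor P) = 0 for any traceless Pauli P.
So <X_A X_B>_rho = w * (+1) + (1 - w) * 0
= 0.78 * (+1)
= 0.7800

0.7800


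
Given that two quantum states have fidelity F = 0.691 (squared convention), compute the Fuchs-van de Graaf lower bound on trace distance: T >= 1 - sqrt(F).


Fuchs-van de Graaf (squared-fidelity convention): 1 - sqrt(F) <= T <= sqrt(1 - F).
Lower bound: T >= 1 - sqrt(F)
sqrt(F) = sqrt(0.691) = 0.8313
T >= 1 - 0.8313
T >= 0.1687

0.1687


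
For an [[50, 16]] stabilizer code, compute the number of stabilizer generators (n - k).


For an [[n,k]] stabilizer code:
Number of stabilizer generators = n - k
= 50 - 16
= 34

34


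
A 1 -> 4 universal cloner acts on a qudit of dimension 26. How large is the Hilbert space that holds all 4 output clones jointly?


Output space = H^(tensor 4) where dim(H) = 26
dim = 26^4
= 676 (after 2 factors)
= 17576 (after 3 factors)
= 456976 (after 4 factors)
= 456976

456976


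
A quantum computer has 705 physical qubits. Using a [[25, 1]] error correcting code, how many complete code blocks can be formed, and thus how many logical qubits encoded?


Each code block uses 25 physical qubits for 1 logical qubit(s).
Number of complete blocks = floor(705 / 25) = 28
Logical qubits = 28 * 1
= 28

28


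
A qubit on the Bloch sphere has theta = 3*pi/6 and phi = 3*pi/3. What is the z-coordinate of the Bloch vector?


theta = 1.5708, phi = 3.1416
r_z = cos(theta) = 0.0000

0.0000


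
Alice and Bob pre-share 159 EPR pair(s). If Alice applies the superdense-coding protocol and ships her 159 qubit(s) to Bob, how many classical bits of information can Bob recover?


Superdense coding allows 2 classical bits per shared entangled pair.
159 pair(s) -> 2 * 159 = 318 classical bits

318


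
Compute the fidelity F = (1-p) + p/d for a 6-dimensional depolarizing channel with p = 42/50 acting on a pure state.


F = (1-p) + p/d
= (1 - 0.8400) + 0.8400/6
= 0.1600 + 0.1400
= 0.3000

0.3000


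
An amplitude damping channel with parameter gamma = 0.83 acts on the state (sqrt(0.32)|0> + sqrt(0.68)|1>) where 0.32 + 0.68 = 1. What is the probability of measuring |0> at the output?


For amplitude damping with parameter gamma on state sqrt(a)|0> + sqrt(b)|1>:
alpha^2 = 0.32, beta^2 = 0.68
P(|0>) = alpha^2 + gamma * beta^2
= 0.32 + 0.83 * 0.68
= 0.32 + 0.5644
= 0.8844

0.8844


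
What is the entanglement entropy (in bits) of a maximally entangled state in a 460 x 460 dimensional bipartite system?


For a maximally entangled state in d x d:
S = log2(d) = log2(460)
= 8.8455

8.8455


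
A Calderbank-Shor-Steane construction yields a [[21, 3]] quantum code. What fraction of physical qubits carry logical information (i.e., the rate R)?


Code rate R = k/n
= 3/21
= 0.1429

0.1429


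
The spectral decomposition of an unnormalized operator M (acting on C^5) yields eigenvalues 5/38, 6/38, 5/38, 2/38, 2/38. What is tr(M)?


tr(M) = sum of eigenvalues
= 5/38 + 6/38 + 5/38 + 2/38 + 2/38
= 20/38
= 0.5263

0.5263


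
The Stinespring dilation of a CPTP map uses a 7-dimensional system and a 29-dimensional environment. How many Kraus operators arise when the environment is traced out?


Tracing out the environment in an orthonormal basis {|i>_E} gives Kraus operators K_i = <i|_E U |0>_E.
Number of Kraus operators = dim(H_env) = d_env
= 29

29


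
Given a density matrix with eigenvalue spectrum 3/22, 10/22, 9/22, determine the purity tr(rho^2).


tr(rho^2) = sum of eigenvalues squared
= (3/22)^2 + (10/22)^2 + (9/22)^2
= (9 + 100 + 81) / 484
= 190/484
= 0.3926

0.3926


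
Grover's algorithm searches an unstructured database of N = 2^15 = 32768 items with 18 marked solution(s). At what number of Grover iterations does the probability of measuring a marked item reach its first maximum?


After j Grover iterations the success probability is P(j) = sin^2((2j+1)*theta), where sin(theta) = sqrt(k/N).
N = 2^15 = 32768, k = 18
sin(theta) = sqrt(k/N) = 0.0234375
theta = arcsin(sqrt(k/N)) = 0.0234396463 rad
P(j) reaches its first maximum when (2j+1)*theta is as close as possible to pi/2, i.e. j = round(pi/(4*theta) - 1/2).
pi/(4*theta) - 1/2 = 33.0073
(For comparison, the common estimate pi/4 * sqrt(N/k) = 33.5103; the exact maximiser is used here.)
Optimal iterations = 33

33


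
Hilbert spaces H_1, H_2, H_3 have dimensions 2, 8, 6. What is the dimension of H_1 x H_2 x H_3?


dim(H_1 x H_2 x H_3) = 2 * 8 * 6
= 16 * 6
= 96

96


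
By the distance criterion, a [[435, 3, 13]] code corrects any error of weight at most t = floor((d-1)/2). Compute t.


Code parameters: [[435, 3, 13]], distance d = 13.
Number of correctable errors = floor((d-1)/2)
= floor((13 - 1)/2)
= floor(12/2)
= 6

6


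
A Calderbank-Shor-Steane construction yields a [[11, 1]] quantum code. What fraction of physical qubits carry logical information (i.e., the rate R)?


Code rate R = k/n
= 1/11
= 0.0909

0.0909


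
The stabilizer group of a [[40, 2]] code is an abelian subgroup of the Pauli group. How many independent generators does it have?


For an [[n,k]] stabilizer code:
Number of stabilizer generators = n - k
= 40 - 2
= 38

38


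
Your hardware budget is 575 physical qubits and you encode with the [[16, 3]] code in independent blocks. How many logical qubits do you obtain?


Each code block uses 16 physical qubits for 3 logical qubit(s).
Number of complete blocks = floor(575 / 16) = 35
Logical qubits = 35 * 3
= 105

105


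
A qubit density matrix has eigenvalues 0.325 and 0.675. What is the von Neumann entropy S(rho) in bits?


S = -p*log2(p) - (1-p)*log2(1-p)
p = 0.3250, 1-p = 0.6750
= -0.3250 * log2(0.3250) - 0.6750 * log2(0.6750)
= -(-0.5270) - (-0.3828)
= 0.9097

0.9097


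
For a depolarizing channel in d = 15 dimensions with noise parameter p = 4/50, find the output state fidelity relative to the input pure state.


F = (1-p) + p/d
= (1 - 0.0800) + 0.0800/15
= 0.9200 + 0.0053
= 0.9253

0.9253


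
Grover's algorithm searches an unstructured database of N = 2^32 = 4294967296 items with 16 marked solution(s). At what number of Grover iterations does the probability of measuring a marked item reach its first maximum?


After j Grover iterations the success probability is P(j) = sin^2((2j+1)*theta), where sin(theta) = sqrt(k/N).
N = 2^32 = 4294967296, k = 16
sin(theta) = sqrt(k/N) = 6.103515625e-05
theta = arcsin(sqrt(k/N)) = 6.103515629e-05 rad
P(j) reaches its first maximum when (2j+1)*theta is as close as possible to pi/2, i.e. j = round(pi/(4*theta) - 1/2).
pi/(4*theta) - 1/2 = 12867.4635
(For comparison, the common estimate pi/4 * sqrt(N/k) = 12867.9635; the exact maximiser is used here.)
Optimal iterations = 12867

12867


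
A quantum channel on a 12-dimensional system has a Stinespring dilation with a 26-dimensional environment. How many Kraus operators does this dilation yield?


Tracing out the environment in an orthonormal basis {|i>_E} gives Kraus operators K_i = <i|_E U |0>_E.
Number of Kraus operators = dim(H_env) = d_env
= 26

26


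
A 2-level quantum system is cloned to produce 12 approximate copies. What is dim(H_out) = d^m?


Output space = H^(tensor 12) where dim(H) = 2
dim = 2^12
= 4 (after 2 factors)
= 8 (after 3 factors)
= 16 (after 4 factors)
= 32 (after 5 factors)
= 64 (after 6 factors)
= 128 (after 7 factors)
= 256 (after 8 factors)
= 512 (after 9 factors)
= 1024 (after 10 factors)
= 2048 (after 11 factors)
= 4096 (after 12 factors)
= 4096

4096


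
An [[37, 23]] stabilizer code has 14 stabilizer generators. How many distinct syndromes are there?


Each stabilizer generator gives a binary (+1 or -1) measurement outcome.
With 14 independent generators:
Total syndromes = 2^14
= 16384

16384


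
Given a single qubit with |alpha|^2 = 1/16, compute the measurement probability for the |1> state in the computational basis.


|alpha|^2 = 1/16 = 0.0625
|beta|^2 = 1 - 1/16 = 15/16 = 0.9375
P(|1>) = |beta|^2 = 0.9375

0.9375


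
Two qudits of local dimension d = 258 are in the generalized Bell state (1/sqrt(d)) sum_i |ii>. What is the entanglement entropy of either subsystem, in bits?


For a maximally entangled state in d x d:
S = log2(d) = log2(258)
= 8.0112

8.0112


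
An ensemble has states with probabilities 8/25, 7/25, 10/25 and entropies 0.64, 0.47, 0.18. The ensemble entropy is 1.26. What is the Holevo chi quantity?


chi = S(rho) - sum_i p_i * S(rho_i)
Weighted entropy = 8/25 * 0.64 + 7/25 * 0.47 + 10/25 * 0.18
= 0.4084
chi = 1.26 - 0.4084
= 0.8516

0.8516


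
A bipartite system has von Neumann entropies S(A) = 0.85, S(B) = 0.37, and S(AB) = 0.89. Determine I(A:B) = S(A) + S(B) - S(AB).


I(A:B) = S(A) + S(B) - S(AB)
= 0.85 + 0.37 - 0.89
= 0.3300

0.3300


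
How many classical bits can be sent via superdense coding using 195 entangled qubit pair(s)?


Superdense coding allows 2 classical bits per shared entangled pair.
195 pair(s) -> 2 * 195 = 390 classical bits

390


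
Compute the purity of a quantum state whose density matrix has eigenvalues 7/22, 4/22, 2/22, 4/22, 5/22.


tr(rho^2) = sum of eigenvalues squared
= (7/22)^2 + (4/22)^2 + (2/22)^2 + (4/22)^2 + (5/22)^2
= (49 + 16 + 4 + 16 + 25) / 484
= 110/484
= 0.2273

0.2273


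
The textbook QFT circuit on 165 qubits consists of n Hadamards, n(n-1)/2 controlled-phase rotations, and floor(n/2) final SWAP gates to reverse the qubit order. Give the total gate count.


Hadamard gates: 165
Controlled rotations: n*(n-1)/2 = 165*164/2 = 13530
SWAP gates: floor(n/2) = floor(165/2) = 82
Total = 165 + 13530 + 82
= 13777

13777


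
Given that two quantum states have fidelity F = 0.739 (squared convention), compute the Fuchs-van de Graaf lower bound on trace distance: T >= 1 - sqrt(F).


Fuchs-van de Graaf (squared-fidelity convention): 1 - sqrt(F) <= T <= sqrt(1 - F).
Lower bound: T >= 1 - sqrt(F)
sqrt(F) = sqrt(0.739) = 0.8597
T >= 1 - 0.8597
T >= 0.1403

0.1403


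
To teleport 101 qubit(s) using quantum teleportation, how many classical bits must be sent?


Quantum teleportation requires 2 classical bits per qubit teleported.
101 qubit(s) -> 2 * 101 = 202 classical bits

202


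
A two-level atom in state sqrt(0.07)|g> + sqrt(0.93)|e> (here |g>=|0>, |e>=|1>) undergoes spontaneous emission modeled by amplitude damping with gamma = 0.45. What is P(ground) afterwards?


For amplitude damping with parameter gamma on state sqrt(a)|0> + sqrt(b)|1>:
alpha^2 = 0.07, beta^2 = 0.93
P(|0>) = alpha^2 + gamma * beta^2
= 0.07 + 0.45 * 0.93
= 0.07 + 0.4185
= 0.4885

0.4885


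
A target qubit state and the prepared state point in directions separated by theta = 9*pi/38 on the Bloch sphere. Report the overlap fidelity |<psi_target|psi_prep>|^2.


For states separated by angle theta on Bloch sphere:
F = cos^2(theta/2)
theta = 9*pi/38 = 0.7441
theta/2 = 0.3720
cos(theta/2) = 0.9316
F = 0.8679

0.8679


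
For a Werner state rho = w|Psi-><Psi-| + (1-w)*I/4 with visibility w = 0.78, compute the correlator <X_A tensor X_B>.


|Psi-> = (|01> - |10>)/sqrt(2)
For the pure Bell state, <X_A X_B> = -1 (Bell-state Pauli correlator).
The maximally-mixed part I/4 has tr(I/4 * P tensor P) = 0 for any traceless Pauli P.
So <X_A X_B>_rho = w * (-1) + (1 - w) * 0
= 0.78 * (-1)
= -0.7800

-0.7800


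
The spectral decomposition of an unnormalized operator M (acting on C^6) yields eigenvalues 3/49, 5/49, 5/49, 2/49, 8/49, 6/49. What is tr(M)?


tr(M) = sum of eigenvalues
= 3/49 + 5/49 + 5/49 + 2/49 + 8/49 + 6/49
= 29/49
= 0.5918

0.5918


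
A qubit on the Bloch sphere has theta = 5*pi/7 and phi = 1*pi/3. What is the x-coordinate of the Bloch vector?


theta = 2.2440, phi = 1.0472
r_x = sin(theta)*cos(phi) = 0.7818 * 0.5000
r_x = 0.3909

0.3909


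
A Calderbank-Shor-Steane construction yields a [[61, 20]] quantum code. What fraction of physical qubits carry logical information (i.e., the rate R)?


Code rate R = k/n
= 20/61
= 0.3279

0.3279


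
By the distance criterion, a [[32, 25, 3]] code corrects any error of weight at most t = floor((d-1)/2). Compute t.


Code parameters: [[32, 25, 3]], distance d = 3.
Number of correctable errors = floor((d-1)/2)
= floor((3 - 1)/2)
= floor(2/2)
= 1

1


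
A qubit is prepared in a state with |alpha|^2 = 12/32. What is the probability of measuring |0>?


|alpha|^2 = 12/32 = 0.3750
|beta|^2 = 1 - 12/32 = 20/32 = 0.6250
P(|0>) = |alpha|^2 = 0.3750

0.3750


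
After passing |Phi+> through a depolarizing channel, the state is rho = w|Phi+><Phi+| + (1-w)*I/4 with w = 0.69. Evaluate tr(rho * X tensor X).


|Phi+> = (|00> + |11>)/sqrt(2)
For the pure Bell state, <X_A X_B> = +1 (Bell-state Pauli correlator).
The maximally-mixed part I/4 has tr(I/4 * P tensor P) = 0 for any traceless Pauli P.
So <X_A X_B>_rho = w * (+1) + (1 - w) * 0
= 0.69 * (+1)
= 0.6900

0.6900


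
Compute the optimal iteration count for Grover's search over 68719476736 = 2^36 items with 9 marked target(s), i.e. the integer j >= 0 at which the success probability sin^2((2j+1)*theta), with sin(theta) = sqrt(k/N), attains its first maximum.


After j Grover iterations the success probability is P(j) = sin^2((2j+1)*theta), where sin(theta) = sqrt(k/N).
N = 2^36 = 68719476736, k = 9
sin(theta) = sqrt(k/N) = 1.14440918e-05
theta = arcsin(sqrt(k/N)) = 1.14440918e-05 rad
P(j) reaches its first maximum when (2j+1)*theta is as close as possible to pi/2, i.e. j = round(pi/(4*theta) - 1/2).
pi/(4*theta) - 1/2 = 68628.6387
(For comparison, the common estimate pi/4 * sqrt(N/k) = 68629.1387; the exact maximiser is used here.)
Optimal iterations = 68629

68629


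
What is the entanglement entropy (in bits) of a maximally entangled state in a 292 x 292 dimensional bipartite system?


For a maximally entangled state in d x d:
S = log2(d) = log2(292)
= 8.1898

8.1898


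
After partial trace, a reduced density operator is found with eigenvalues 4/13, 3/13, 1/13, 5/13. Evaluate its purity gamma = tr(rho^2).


tr(rho^2) = sum of eigenvalues squared
= (4/13)^2 + (3/13)^2 + (1/13)^2 + (5/13)^2
= (16 + 9 + 1 + 25) / 169
= 51/169
= 0.3018

0.3018


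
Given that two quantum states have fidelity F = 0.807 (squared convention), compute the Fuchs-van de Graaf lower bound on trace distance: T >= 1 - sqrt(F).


Fuchs-van de Graaf (squared-fidelity convention): 1 - sqrt(F) <= T <= sqrt(1 - F).
Lower bound: T >= 1 - sqrt(F)
sqrt(F) = sqrt(0.807) = 0.8983
T >= 1 - 0.8983
T >= 0.1017

0.1017


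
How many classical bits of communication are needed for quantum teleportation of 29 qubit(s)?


Quantum teleportation requires 2 classical bits per qubit teleported.
29 qubit(s) -> 2 * 29 = 58 classical bits

58


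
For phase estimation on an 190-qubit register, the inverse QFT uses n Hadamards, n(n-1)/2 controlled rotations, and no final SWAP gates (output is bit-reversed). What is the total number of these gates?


Hadamard gates: 190
Controlled rotations: n*(n-1)/2 = 190*189/2 = 17955
SWAP gates: 0 (omitted)
Total = 190 + 17955
= 18145

18145


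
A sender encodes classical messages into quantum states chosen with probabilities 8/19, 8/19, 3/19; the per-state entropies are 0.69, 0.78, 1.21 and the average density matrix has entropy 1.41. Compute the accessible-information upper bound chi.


chi = S(rho) - sum_i p_i * S(rho_i)
Weighted entropy = 8/19 * 0.69 + 8/19 * 0.78 + 3/19 * 1.21
= 0.8100
chi = 1.41 - 0.8100
= 0.6000

0.6000


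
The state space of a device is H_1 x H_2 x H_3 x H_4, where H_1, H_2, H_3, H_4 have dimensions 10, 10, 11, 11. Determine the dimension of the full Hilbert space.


dim(H_1 x H_2 x H_3 x H_4) = 10 * 10 * 11 * 11
= 100 * 11 * 11
= 1100 * 11
= 12100

12100


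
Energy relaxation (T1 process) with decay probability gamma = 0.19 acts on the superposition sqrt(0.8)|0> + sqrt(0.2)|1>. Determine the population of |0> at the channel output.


For amplitude damping with parameter gamma on state sqrt(a)|0> + sqrt(b)|1>:
alpha^2 = 0.8, beta^2 = 0.2
P(|0>) = alpha^2 + gamma * beta^2
= 0.8 + 0.19 * 0.2
= 0.8 + 0.0380
= 0.8380

0.8380


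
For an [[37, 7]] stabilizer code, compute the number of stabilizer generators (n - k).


For an [[n,k]] stabilizer code:
Number of stabilizer generators = n - k
= 37 - 7
= 30

30


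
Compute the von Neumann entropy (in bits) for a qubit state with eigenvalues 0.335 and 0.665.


S = -p*log2(p) - (1-p)*log2(1-p)
p = 0.3350, 1-p = 0.6650
= -0.3350 * log2(0.3350) - 0.6650 * log2(0.6650)
= -(-0.5286) - (-0.3914)
= 0.9200

0.9200


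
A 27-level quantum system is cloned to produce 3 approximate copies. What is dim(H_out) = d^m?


Output space = H^(tensor 3) where dim(H) = 27
dim = 27^3
= 729 (after 2 factors)
= 19683 (after 3 factors)
= 19683

19683


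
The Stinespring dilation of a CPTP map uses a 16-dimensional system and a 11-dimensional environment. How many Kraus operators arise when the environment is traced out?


Tracing out the environment in an orthonormal basis {|i>_E} gives Kraus operators K_i = <i|_E U |0>_E.
Number of Kraus operators = dim(H_env) = d_env
= 11

11


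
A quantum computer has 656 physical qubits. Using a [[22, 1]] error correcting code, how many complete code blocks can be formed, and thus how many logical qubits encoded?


Each code block uses 22 physical qubits for 1 logical qubit(s).
Number of complete blocks = floor(656 / 22) = 29
Logical qubits = 29 * 1
= 29

29


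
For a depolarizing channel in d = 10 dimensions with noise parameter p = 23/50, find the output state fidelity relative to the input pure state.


F = (1-p) + p/d
= (1 - 0.4600) + 0.4600/10
= 0.5400 + 0.0460
= 0.5860

0.5860


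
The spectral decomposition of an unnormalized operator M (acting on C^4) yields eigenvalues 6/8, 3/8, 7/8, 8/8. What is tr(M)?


tr(M) = sum of eigenvalues
= 6/8 + 3/8 + 7/8 + 8/8
= 24/8
= 3.0000

3.0000


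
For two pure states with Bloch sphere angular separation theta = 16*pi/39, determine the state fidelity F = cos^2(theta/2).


For states separated by angle theta on Bloch sphere:
F = cos^2(theta/2)
theta = 16*pi/39 = 1.2889
theta/2 = 0.6444
cos(theta/2) = 0.7994
F = 0.6391

0.6391


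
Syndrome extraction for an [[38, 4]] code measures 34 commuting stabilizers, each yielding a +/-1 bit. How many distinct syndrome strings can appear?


Each stabilizer generator gives a binary (+1 or -1) measurement outcome.
With 34 independent generators:
Total syndromes = 2^34
= 17179869184

17179869184


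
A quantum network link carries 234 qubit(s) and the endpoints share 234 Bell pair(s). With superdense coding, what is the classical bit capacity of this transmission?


Superdense coding allows 2 classical bits per shared entangled pair.
234 pair(s) -> 2 * 234 = 468 classical bits

468


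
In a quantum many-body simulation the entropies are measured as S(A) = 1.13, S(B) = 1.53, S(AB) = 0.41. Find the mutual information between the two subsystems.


I(A:B) = S(A) + S(B) - S(AB)
= 1.13 + 1.53 - 0.41
= 2.2500

2.2500


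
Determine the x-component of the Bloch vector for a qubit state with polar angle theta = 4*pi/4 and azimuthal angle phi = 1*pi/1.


theta = 3.1416, phi = 3.1416
r_x = sin(theta)*cos(phi) = 0.0000 * -1.0000
r_x = 0.0000

0.0000


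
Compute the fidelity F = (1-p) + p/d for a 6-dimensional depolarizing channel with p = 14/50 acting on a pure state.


F = (1-p) + p/d
= (1 - 0.2800) + 0.2800/6
= 0.7200 + 0.0467
= 0.7667

0.7667


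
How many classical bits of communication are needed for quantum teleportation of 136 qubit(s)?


Quantum teleportation requires 2 classical bits per qubit teleported.
136 qubit(s) -> 2 * 136 = 272 classical bits

272


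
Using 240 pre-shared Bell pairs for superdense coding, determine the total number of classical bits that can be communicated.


Superdense coding allows 2 classical bits per shared entangled pair.
240 pair(s) -> 2 * 240 = 480 classical bits

480


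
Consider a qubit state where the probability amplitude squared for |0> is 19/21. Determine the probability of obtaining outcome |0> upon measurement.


|alpha|^2 = 19/21 = 0.9048
|beta|^2 = 1 - 19/21 = 2/21 = 0.0952
P(|0>) = |alpha|^2 = 0.9048

0.9048


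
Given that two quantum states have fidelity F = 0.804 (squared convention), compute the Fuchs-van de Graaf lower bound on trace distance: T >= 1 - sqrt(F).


Fuchs-van de Graaf (squared-fidelity convention): 1 - sqrt(F) <= T <= sqrt(1 - F).
Lower bound: T >= 1 - sqrt(F)
sqrt(F) = sqrt(0.804) = 0.8967
T >= 1 - 0.8967
T >= 0.1033

0.1033


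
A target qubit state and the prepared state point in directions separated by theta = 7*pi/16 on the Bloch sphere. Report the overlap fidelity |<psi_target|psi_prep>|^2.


For states separated by angle theta on Bloch sphere:
F = cos^2(theta/2)
theta = 7*pi/16 = 1.3744
theta/2 = 0.6872
cos(theta/2) = 0.7730
F = 0.5975

0.5975


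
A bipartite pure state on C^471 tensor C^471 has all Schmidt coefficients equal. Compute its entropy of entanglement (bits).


For a maximally entangled state in d x d:
S = log2(d) = log2(471)
= 8.8796

8.8796


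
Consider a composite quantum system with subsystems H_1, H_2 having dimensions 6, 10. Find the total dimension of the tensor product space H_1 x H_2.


dim(H_1 x H_2) = 6 * 10
= 60

60


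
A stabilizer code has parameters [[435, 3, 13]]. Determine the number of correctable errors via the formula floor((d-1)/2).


Code parameters: [[435, 3, 13]], distance d = 13.
Number of correctable errors = floor((d-1)/2)
= floor((13 - 1)/2)
= floor(12/2)
= 6

6


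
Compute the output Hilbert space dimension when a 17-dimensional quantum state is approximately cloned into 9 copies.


Output space = H^(tensor 9) where dim(H) = 17
dim = 17^9
= 289 (after 2 factors)
= 4913 (after 3 factors)
= 83521 (after 4 factors)
= 1419857 (after 5 factors)
= 24137569 (after 6 factors)
= 410338673 (after 7 factors)
= 6975757441 (after 8 factors)
= 118587876497 (after 9 factors)
= 118587876497

118587876497


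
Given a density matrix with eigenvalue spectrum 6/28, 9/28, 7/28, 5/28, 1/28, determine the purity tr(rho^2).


tr(rho^2) = sum of eigenvalues squared
= (6/28)^2 + (9/28)^2 + (7/28)^2 + (5/28)^2 + (1/28)^2
= (36 + 81 + 49 + 25 + 1) / 784
= 192/784
= 0.2449

0.2449


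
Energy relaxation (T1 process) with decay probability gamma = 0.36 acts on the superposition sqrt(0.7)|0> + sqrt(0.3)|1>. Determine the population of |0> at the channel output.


For amplitude damping with parameter gamma on state sqrt(a)|0> + sqrt(b)|1>:
alpha^2 = 0.7, beta^2 = 0.3
P(|0>) = alpha^2 + gamma * beta^2
= 0.7 + 0.36 * 0.3
= 0.7 + 0.1080
= 0.8080

0.8080


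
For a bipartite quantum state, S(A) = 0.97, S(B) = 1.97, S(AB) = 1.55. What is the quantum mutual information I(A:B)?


I(A:B) = S(A) + S(B) - S(AB)
= 0.97 + 1.97 - 1.55
= 1.3900

1.3900


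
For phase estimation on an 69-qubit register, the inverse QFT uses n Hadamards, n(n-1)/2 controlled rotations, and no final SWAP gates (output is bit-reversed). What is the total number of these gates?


Hadamard gates: 69
Controlled rotations: n*(n-1)/2 = 69*68/2 = 2346
SWAP gates: 0 (omitted)
Total = 69 + 2346
= 2415

2415


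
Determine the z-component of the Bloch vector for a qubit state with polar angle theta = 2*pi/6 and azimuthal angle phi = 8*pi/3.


theta = 1.0472, phi = 8.3776
r_z = cos(theta) = 0.5000

0.5000


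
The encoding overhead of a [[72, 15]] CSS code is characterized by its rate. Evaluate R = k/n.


Code rate R = k/n
= 15/72
= 0.2083

0.2083


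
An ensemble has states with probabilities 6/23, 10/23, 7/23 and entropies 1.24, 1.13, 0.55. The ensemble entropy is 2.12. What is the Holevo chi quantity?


chi = S(rho) - sum_i p_i * S(rho_i)
Weighted entropy = 6/23 * 1.24 + 10/23 * 1.13 + 7/23 * 0.55
= 0.9822
chi = 2.12 - 0.9822
= 1.1378

1.1378


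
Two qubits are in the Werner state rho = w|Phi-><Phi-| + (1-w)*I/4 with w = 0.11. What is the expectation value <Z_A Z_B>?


|Phi-> = (|00> - |11>)/sqrt(2)
For the pure Bell state, <Z_A Z_B> = +1 (Bell-state Pauli correlator).
The maximally-mixed part I/4 has tr(I/4 * P tensor P) = 0 for any traceless Pauli P.
So <Z_A Z_B>_rho = w * (+1) + (1 - w) * 0
= 0.11 * (+1)
= 0.1100

0.1100


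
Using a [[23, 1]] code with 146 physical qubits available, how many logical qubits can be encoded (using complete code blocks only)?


Each code block uses 23 physical qubits for 1 logical qubit(s).
Number of complete blocks = floor(146 / 23) = 6
Logical qubits = 6 * 1
= 6

6


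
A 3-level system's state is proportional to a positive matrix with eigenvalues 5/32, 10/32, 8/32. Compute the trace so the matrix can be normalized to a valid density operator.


tr(M) = sum of eigenvalues
= 5/32 + 10/32 + 8/32
= 23/32
= 0.7188

0.7188


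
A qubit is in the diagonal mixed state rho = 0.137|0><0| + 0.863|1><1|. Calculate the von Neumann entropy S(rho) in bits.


S = -p*log2(p) - (1-p)*log2(1-p)
p = 0.1370, 1-p = 0.8630
= -0.1370 * log2(0.1370) - 0.8630 * log2(0.8630)
= -(-0.3929) - (-0.1834)
= 0.5763

0.5763


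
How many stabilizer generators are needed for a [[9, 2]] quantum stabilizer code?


For an [[n,k]] stabilizer code:
Number of stabilizer generators = n - k
= 9 - 2
= 7

7


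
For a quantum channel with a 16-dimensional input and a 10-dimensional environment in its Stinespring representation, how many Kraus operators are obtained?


Tracing out the environment in an orthonormal basis {|i>_E} gives Kraus operators K_i = <i|_E U |0>_E.
Number of Kraus operators = dim(H_env) = d_env
= 10

10


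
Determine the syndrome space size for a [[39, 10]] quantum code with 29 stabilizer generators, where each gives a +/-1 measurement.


Each stabilizer generator gives a binary (+1 or -1) measurement outcome.
With 29 independent generators:
Total syndromes = 2^29
= 536870912

536870912


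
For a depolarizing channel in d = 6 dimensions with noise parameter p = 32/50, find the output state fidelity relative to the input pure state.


F = (1-p) + p/d
= (1 - 0.6400) + 0.6400/6
= 0.3600 + 0.1067
= 0.4667

0.4667


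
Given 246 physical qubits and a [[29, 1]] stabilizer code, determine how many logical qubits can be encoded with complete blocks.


Each code block uses 29 physical qubits for 1 logical qubit(s).
Number of complete blocks = floor(246 / 29) = 8
Logical qubits = 8 * 1
= 8

8


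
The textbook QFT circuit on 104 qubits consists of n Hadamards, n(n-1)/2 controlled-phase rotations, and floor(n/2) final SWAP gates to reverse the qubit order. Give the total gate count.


Hadamard gates: 104
Controlled rotations: n*(n-1)/2 = 104*103/2 = 5356
SWAP gates: floor(n/2) = floor(104/2) = 52
Total = 104 + 5356 + 52
= 5512

5512


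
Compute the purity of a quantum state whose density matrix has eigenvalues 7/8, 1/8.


tr(rho^2) = sum of eigenvalues squared
= (7/8)^2 + (1/8)^2
= (49 + 1) / 64
= 50/64
= 0.7812

0.7812


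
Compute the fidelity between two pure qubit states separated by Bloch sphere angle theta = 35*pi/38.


For states separated by angle theta on Bloch sphere:
F = cos^2(theta/2)
theta = 35*pi/38 = 2.8936
theta/2 = 1.4468
cos(theta/2) = 0.1237
F = 0.0153

0.0153


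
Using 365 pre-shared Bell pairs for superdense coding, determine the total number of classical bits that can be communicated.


Superdense coding allows 2 classical bits per shared entangled pair.
365 pair(s) -> 2 * 365 = 730 classical bits

730


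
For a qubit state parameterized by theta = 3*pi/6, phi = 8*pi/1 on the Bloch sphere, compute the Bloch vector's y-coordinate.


theta = 1.5708, phi = 25.1327
r_y = sin(theta)*sin(phi) = 1.0000 * 0.0000
r_y = 0.0000

0.0000


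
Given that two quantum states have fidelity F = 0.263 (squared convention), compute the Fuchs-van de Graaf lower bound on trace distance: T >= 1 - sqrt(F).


Fuchs-van de Graaf (squared-fidelity convention): 1 - sqrt(F) <= T <= sqrt(1 - F).
Lower bound: T >= 1 - sqrt(F)
sqrt(F) = sqrt(0.263) = 0.5128
T >= 1 - 0.5128
T >= 0.4872

0.4872


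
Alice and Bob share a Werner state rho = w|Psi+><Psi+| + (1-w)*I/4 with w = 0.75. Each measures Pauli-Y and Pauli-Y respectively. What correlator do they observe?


|Psi+> = (|01> + |10>)/sqrt(2)
For the pure Bell state, <Y_A Y_B> = +1 (Bell-state Pauli correlator).
The maximally-mixed part I/4 has tr(I/4 * P tensor P) = 0 for any traceless Pauli P.
So <Y_A Y_B>_rho = w * (+1) + (1 - w) * 0
= 0.75 * (+1)
= 0.7500

0.7500
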